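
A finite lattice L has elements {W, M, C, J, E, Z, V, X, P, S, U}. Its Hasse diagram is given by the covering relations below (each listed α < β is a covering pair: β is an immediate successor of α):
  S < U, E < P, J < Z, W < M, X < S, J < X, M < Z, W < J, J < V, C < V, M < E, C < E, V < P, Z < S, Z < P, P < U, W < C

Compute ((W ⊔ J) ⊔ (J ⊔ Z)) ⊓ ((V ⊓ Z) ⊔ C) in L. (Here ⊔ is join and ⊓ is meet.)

W ∨ J = J
J ∨ Z = Z
J ∨ Z = Z
V ∧ Z = J
J ∨ C = V
Z ∧ V = J

J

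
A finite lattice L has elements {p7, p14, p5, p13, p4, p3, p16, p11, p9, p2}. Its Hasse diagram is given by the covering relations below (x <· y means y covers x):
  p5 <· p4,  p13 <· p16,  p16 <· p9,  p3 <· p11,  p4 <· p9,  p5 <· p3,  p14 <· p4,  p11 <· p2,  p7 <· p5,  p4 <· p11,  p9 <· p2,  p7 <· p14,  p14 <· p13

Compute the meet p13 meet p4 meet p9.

Common lower bounds of {p13, p4, p9}: p14, p7.
The greatest among these is p14.

p14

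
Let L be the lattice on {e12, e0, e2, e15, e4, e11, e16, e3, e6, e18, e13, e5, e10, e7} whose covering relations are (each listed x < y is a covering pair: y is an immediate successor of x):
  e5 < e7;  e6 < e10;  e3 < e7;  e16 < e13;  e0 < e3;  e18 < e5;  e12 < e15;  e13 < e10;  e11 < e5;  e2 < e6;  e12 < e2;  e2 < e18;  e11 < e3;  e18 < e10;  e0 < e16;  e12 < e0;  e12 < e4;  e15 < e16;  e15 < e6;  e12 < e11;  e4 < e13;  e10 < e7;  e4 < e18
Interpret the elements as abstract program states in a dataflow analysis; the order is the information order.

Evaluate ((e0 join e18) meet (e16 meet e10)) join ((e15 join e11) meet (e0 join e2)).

e10

e0 ∨ e18 = e10
e16 ∧ e10 = e16
e10 ∧ e16 = e16
e15 ∨ e11 = e7
e0 ∨ e2 = e10
e7 ∧ e10 = e10
e16 ∨ e10 = e10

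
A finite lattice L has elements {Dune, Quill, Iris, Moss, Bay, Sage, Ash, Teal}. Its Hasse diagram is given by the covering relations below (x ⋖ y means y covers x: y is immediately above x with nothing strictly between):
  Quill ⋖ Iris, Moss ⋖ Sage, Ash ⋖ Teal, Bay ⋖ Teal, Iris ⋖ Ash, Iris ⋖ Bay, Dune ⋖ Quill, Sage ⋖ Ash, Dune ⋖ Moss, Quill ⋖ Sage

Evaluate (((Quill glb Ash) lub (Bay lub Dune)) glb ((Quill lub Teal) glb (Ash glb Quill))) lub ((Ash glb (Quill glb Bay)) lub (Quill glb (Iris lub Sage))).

Quill ∧ Ash = Quill
Bay ∨ Dune = Bay
Quill ∨ Bay = Bay
Quill ∨ Teal = Teal
Ash ∧ Quill = Quill
Teal ∧ Quill = Quill
Bay ∧ Quill = Quill
Quill ∧ Bay = Quill
Ash ∧ Quill = Quill
Iris ∨ Sage = Ash
Quill ∧ Ash = Quill
Quill ∨ Quill = Quill
Quill ∨ Quill = Quill

Quill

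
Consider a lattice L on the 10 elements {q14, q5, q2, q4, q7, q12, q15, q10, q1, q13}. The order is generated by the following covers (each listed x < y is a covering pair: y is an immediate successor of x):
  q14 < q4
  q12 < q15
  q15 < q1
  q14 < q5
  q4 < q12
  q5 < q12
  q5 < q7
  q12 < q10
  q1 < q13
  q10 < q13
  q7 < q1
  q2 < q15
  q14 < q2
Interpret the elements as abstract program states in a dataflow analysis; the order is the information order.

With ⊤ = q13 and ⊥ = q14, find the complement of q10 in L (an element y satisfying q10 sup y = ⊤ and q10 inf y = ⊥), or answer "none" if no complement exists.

Need y with q10 ∨ y = q13 and q10 ∧ y = q14.
Checking each element gives: q2.

q2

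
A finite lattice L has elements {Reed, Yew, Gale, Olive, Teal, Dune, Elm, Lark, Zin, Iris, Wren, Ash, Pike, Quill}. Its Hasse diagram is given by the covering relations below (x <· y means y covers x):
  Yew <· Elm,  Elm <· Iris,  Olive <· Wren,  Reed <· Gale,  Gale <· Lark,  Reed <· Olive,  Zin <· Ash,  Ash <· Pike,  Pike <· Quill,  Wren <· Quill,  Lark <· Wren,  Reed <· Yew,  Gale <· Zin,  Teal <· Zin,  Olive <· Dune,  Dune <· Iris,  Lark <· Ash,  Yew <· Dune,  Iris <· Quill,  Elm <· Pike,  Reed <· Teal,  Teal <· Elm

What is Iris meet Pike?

Common lower bounds of {Iris, Pike}: Elm, Reed, Teal, Yew.
The greatest among these is Elm.

Elm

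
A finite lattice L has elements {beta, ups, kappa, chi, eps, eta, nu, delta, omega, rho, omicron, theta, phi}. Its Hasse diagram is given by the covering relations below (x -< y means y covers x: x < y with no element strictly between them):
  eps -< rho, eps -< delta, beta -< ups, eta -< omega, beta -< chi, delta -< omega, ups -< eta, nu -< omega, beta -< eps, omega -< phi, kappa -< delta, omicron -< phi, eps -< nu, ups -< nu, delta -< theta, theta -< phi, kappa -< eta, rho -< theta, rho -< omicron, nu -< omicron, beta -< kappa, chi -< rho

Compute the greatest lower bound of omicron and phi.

omicron

Common lower bounds of {omicron, phi}: beta, chi, eps, nu, omicron, rho, ups.
The greatest among these is omicron.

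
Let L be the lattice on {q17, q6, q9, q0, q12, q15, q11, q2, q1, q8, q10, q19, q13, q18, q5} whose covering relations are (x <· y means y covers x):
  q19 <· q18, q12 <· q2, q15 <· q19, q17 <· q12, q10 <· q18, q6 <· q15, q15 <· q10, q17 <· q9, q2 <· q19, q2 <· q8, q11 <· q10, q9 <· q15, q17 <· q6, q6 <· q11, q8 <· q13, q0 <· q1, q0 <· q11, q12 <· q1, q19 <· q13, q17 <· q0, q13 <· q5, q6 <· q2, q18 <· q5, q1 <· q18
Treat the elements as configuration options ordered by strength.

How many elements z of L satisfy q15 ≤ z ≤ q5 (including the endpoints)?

6

The interval [q15, q5] = {q10, q13, q15, q18, q19, q5}, which has 6 elements.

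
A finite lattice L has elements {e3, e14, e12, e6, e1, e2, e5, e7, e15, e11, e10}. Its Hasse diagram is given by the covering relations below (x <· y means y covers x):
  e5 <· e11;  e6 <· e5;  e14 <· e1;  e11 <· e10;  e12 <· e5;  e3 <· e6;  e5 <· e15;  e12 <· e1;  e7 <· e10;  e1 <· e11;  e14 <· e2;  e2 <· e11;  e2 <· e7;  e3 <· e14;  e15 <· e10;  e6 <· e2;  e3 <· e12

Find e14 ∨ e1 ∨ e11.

e11

Common upper bounds of {e14, e1, e11}: e10, e11.
The least among these is e11.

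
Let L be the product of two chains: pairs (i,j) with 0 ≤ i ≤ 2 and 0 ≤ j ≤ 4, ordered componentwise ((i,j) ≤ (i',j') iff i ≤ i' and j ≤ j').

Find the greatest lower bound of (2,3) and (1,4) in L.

In a product of chains, the meet is componentwise min, giving (1,3).

(1,3)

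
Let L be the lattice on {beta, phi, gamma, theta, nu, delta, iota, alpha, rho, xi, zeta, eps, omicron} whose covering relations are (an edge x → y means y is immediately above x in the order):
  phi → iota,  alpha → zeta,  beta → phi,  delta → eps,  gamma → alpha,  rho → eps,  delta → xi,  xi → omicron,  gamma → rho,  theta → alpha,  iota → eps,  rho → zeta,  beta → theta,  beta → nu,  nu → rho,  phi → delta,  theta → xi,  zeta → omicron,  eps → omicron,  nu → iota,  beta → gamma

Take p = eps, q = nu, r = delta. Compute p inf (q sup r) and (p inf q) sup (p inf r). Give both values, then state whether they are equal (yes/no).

q sup r = eps, so p inf (q sup r) = eps inf eps = eps.
p inf q = nu and p inf r = delta, so (p inf q) sup (p inf r) = nu sup delta = eps.
Equal: yes.

eps; eps; yes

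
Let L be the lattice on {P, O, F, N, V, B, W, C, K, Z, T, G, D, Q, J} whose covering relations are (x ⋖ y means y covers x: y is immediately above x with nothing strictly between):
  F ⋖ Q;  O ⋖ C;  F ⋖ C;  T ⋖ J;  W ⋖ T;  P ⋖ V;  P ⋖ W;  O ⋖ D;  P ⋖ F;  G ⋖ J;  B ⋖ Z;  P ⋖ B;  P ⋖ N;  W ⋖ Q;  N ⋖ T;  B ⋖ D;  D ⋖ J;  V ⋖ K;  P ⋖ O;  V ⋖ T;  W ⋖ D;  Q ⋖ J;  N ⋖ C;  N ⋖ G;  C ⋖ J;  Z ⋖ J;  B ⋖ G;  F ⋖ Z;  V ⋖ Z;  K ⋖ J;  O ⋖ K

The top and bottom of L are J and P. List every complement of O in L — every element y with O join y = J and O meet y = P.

Need y with O ∨ y = J and O ∧ y = P.
Checking each element gives: G, Q, T, Z.

G, Q, T, Z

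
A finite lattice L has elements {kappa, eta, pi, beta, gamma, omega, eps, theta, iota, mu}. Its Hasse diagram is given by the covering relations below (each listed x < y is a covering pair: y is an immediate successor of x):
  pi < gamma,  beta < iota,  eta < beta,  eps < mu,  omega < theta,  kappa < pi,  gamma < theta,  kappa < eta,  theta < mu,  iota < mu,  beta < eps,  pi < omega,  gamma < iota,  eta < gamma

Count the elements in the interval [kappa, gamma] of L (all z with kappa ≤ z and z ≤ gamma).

The interval [kappa, gamma] = {eta, gamma, kappa, pi}, which has 4 elements.

4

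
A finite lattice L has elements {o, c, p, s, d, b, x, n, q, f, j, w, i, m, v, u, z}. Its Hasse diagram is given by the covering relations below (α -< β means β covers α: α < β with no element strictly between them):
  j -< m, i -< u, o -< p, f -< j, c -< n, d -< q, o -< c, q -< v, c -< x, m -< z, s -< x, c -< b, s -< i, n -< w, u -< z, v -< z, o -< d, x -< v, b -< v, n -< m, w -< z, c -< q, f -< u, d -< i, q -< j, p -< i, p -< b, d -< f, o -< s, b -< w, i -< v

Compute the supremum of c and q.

Common upper bounds of {c, q}: j, m, q, v, z.
The least among these is q.

q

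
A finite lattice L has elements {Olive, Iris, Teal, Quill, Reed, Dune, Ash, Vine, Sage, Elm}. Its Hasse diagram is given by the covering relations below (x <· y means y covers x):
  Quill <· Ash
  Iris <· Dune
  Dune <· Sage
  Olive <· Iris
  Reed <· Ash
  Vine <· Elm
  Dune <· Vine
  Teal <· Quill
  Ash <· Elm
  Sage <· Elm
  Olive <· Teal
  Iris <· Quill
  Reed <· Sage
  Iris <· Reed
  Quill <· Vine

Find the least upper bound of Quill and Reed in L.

Common upper bounds of {Quill, Reed}: Ash, Elm.
The least among these is Ash.

Ash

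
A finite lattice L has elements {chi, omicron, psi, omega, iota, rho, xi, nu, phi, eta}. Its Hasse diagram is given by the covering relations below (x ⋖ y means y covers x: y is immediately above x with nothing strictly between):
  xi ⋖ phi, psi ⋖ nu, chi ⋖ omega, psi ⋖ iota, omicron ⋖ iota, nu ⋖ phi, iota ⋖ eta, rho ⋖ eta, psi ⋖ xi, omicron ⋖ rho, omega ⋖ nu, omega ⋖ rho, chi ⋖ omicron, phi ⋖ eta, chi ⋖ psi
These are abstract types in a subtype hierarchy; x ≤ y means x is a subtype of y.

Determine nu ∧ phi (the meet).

nu

Common lower bounds of {nu, phi}: chi, nu, omega, psi.
The greatest among these is nu.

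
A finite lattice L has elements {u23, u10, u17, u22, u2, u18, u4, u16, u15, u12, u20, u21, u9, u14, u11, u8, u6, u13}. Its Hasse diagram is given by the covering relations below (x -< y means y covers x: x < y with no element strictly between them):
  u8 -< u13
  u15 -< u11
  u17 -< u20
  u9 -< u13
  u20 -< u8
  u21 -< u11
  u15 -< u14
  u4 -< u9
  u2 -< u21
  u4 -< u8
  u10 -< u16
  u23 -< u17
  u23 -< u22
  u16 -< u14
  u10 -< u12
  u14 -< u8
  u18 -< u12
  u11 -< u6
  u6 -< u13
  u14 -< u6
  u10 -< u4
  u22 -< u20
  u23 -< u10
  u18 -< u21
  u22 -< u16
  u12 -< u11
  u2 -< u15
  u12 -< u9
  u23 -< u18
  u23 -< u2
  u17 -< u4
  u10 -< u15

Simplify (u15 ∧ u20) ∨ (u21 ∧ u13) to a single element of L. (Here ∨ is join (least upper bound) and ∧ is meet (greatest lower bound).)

u15 ∧ u20 = u23
u21 ∧ u13 = u21
u23 ∨ u21 = u21

u21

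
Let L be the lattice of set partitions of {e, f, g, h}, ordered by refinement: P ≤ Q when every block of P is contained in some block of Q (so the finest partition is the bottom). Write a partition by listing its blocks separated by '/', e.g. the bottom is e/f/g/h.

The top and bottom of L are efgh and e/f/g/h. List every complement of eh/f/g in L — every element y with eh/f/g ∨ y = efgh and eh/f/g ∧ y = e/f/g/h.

e/fgh, ef/gh, efg/h, eg/fh

Need y with eh/f/g ∨ y = efgh and eh/f/g ∧ y = e/f/g/h.
Checking each element gives: e/fgh, ef/gh, efg/h, eg/fh.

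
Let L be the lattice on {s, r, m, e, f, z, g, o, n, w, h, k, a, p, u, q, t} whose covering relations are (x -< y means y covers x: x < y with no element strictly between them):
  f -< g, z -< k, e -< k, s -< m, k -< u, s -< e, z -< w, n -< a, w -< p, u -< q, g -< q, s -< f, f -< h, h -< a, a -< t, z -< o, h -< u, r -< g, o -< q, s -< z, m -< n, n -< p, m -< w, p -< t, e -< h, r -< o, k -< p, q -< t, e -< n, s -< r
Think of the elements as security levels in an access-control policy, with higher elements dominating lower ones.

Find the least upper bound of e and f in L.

h

Common upper bounds of {e, f}: a, h, q, t, u.
The least among these is h.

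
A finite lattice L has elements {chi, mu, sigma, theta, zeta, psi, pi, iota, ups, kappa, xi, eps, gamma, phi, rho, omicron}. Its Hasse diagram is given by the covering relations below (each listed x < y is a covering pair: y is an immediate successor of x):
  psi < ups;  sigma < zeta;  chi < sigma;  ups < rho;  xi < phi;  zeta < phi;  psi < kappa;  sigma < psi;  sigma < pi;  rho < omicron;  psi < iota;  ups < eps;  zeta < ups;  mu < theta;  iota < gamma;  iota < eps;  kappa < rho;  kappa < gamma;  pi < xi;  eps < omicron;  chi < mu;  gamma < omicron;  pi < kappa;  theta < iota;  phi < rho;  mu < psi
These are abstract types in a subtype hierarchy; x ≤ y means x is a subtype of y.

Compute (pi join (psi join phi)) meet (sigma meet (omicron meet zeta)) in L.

psi ∨ phi = rho
pi ∨ rho = rho
omicron ∧ zeta = zeta
sigma ∧ zeta = sigma
rho ∧ sigma = sigma

sigma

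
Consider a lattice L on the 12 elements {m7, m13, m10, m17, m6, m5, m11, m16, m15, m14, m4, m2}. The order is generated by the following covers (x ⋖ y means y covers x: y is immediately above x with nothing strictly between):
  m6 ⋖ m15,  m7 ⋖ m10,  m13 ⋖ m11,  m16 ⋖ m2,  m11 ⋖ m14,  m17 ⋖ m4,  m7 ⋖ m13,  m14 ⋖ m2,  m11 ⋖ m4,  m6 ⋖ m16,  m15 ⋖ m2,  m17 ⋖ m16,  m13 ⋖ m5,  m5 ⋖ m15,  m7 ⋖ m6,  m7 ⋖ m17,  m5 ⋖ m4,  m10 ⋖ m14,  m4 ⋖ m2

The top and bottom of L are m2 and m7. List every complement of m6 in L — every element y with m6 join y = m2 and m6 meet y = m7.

m10, m11, m14, m4

Need y with m6 ∨ y = m2 and m6 ∧ y = m7.
Checking each element gives: m10, m11, m14, m4.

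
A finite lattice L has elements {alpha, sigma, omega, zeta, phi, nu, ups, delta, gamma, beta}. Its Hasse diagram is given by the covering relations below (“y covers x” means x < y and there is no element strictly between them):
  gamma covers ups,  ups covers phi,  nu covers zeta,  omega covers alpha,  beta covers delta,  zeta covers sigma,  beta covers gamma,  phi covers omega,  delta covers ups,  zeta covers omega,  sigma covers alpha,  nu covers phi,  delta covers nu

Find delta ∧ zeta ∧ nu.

Common lower bounds of {delta, zeta, nu}: alpha, omega, sigma, zeta.
The greatest among these is zeta.

zeta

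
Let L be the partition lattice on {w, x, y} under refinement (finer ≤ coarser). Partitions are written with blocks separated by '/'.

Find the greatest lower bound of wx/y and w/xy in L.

w/x/y

Common lower bounds of {wx/y, w/xy}: w/x/y.
The greatest among these is w/x/y.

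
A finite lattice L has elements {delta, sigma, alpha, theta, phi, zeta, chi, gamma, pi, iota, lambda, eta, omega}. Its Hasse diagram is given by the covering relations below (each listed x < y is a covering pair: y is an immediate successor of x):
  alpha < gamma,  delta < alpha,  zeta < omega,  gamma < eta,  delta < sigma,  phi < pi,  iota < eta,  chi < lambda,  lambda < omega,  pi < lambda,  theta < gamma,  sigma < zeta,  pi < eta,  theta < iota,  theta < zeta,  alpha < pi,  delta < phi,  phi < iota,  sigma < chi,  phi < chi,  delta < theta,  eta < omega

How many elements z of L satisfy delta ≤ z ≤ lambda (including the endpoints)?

7

The interval [delta, lambda] = {alpha, chi, delta, lambda, phi, pi, sigma}, which has 7 elements.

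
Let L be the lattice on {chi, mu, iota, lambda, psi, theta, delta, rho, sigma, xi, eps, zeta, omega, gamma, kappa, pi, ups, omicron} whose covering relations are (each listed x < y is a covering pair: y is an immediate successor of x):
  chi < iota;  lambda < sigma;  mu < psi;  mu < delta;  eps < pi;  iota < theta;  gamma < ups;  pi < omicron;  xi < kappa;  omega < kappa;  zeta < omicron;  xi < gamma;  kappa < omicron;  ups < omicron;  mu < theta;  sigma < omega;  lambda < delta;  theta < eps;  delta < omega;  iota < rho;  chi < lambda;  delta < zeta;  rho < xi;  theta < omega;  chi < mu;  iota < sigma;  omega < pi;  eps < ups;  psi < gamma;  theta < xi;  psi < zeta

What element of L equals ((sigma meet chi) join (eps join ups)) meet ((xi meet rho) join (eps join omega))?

ups

sigma ∧ chi = chi
eps ∨ ups = ups
chi ∨ ups = ups
xi ∧ rho = rho
eps ∨ omega = pi
rho ∨ pi = omicron
ups ∧ omicron = ups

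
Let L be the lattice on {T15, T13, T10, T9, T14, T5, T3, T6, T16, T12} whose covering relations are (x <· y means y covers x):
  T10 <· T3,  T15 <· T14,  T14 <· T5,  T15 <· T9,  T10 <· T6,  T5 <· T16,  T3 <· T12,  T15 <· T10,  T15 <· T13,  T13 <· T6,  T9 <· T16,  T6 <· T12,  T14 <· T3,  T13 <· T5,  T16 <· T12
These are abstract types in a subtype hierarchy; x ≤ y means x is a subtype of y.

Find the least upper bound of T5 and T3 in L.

T12

Common upper bounds of {T5, T3}: T12.
The least among these is T12.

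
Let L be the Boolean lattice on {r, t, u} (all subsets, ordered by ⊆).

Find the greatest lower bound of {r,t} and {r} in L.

{r}

Under ⊆, meet is intersection: {r,t} ∩ {r} = {r}.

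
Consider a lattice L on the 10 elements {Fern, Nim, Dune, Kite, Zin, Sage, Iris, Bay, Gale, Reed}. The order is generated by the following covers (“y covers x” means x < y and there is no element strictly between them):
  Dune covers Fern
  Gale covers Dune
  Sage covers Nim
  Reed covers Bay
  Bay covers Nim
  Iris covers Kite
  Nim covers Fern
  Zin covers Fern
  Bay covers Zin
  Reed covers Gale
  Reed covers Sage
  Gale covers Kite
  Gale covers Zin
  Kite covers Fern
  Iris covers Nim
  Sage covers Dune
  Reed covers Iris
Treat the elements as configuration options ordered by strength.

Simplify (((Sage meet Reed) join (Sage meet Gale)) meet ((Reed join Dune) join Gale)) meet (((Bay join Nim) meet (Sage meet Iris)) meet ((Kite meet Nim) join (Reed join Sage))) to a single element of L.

Sage ∧ Reed = Sage
Sage ∧ Gale = Dune
Sage ∨ Dune = Sage
Reed ∨ Dune = Reed
Reed ∨ Gale = Reed
Sage ∧ Reed = Sage
Bay ∨ Nim = Bay
Sage ∧ Iris = Nim
Bay ∧ Nim = Nim
Kite ∧ Nim = Fern
Reed ∨ Sage = Reed
Fern ∨ Reed = Reed
Nim ∧ Reed = Nim
Sage ∧ Nim = Nim

Nim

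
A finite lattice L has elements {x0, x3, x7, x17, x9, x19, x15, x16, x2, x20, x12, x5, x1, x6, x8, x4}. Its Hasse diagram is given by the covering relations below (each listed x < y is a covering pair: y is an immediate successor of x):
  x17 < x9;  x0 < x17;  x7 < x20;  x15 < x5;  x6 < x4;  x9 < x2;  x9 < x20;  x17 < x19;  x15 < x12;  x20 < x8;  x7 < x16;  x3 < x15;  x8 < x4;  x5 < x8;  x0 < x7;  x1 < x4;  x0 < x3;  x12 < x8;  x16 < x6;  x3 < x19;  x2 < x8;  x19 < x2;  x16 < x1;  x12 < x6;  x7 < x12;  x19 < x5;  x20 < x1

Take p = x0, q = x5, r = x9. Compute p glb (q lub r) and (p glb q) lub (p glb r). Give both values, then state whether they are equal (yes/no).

q lub r = x8, so p glb (q lub r) = x0 glb x8 = x0.
p glb q = x0 and p glb r = x0, so (p glb q) lub (p glb r) = x0 lub x0 = x0.
Equal: yes.

x0; x0; yes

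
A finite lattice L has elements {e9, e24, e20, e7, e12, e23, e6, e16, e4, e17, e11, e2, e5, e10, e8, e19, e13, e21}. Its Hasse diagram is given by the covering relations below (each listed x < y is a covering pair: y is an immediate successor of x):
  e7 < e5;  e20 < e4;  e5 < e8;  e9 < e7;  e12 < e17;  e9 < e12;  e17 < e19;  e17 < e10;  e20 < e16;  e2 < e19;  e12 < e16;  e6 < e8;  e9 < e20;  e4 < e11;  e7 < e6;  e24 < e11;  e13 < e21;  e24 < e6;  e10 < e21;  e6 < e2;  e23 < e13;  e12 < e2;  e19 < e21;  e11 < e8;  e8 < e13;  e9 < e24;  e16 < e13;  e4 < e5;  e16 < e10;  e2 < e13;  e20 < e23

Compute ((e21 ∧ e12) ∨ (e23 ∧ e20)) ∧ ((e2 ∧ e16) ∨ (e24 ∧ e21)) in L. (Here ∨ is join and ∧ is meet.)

e21 ∧ e12 = e12
e23 ∧ e20 = e20
e12 ∨ e20 = e16
e2 ∧ e16 = e12
e24 ∧ e21 = e24
e12 ∨ e24 = e2
e16 ∧ e2 = e12

e12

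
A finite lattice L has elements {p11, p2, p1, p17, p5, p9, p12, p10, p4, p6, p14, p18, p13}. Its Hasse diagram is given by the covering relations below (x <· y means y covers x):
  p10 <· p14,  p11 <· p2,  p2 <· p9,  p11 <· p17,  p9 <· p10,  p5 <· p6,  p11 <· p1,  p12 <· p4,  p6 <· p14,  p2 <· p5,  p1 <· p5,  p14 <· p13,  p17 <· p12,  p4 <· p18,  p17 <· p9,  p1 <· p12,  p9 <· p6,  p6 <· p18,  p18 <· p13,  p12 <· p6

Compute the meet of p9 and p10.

Common lower bounds of {p9, p10}: p11, p17, p2, p9.
The greatest among these is p9.

p9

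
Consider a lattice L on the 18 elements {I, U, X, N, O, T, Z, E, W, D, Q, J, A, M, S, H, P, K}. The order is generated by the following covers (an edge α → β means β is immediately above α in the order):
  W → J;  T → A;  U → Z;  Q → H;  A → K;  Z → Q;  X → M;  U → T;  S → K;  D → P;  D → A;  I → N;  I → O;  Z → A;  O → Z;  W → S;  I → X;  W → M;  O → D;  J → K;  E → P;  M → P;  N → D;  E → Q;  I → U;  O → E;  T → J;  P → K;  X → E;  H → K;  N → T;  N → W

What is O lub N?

Common upper bounds of {O, N}: A, D, K, P.
The least among these is D.

D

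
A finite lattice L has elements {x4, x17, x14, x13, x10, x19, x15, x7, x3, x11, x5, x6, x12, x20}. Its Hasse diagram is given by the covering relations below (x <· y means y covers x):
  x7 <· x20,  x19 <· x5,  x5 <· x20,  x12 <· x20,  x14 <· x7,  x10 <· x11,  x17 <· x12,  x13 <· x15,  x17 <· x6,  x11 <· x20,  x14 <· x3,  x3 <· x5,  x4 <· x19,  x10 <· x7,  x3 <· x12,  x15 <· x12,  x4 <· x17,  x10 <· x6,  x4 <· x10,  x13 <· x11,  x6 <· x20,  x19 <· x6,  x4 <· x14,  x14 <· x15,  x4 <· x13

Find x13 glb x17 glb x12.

Common lower bounds of {x13, x17, x12}: x4.
The greatest among these is x4.

x4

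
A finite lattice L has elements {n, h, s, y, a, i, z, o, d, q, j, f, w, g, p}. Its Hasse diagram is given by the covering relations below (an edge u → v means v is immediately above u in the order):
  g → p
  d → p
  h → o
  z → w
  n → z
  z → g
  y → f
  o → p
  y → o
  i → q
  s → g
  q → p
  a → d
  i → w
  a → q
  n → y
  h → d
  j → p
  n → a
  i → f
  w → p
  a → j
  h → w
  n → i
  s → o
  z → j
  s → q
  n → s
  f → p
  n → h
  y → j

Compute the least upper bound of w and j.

Common upper bounds of {w, j}: p.
The least among these is p.

p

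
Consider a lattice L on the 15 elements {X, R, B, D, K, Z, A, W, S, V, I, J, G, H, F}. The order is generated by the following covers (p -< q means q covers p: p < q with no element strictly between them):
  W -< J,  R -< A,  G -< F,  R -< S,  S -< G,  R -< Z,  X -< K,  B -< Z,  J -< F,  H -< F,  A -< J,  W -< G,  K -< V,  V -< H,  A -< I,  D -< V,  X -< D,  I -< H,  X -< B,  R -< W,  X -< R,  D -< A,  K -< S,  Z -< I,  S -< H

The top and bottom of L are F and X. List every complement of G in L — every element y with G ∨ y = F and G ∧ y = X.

Need y with G ∨ y = F and G ∧ y = X.
Checking each element gives: B, D.

B, D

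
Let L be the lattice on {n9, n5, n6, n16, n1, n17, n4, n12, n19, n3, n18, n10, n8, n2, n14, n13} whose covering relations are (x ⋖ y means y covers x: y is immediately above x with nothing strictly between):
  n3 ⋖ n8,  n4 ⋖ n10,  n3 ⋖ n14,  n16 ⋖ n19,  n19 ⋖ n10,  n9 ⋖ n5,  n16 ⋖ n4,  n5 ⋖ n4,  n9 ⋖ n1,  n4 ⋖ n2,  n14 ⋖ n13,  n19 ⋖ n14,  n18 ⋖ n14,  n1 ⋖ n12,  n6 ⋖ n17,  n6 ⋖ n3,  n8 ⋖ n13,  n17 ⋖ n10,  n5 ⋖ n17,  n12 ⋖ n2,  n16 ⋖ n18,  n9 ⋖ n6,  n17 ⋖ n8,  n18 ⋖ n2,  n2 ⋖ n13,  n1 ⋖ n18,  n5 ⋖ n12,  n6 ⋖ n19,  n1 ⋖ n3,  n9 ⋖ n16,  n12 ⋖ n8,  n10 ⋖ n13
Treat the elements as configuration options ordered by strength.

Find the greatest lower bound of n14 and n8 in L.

n3

Common lower bounds of {n14, n8}: n1, n3, n6, n9.
The greatest among these is n3.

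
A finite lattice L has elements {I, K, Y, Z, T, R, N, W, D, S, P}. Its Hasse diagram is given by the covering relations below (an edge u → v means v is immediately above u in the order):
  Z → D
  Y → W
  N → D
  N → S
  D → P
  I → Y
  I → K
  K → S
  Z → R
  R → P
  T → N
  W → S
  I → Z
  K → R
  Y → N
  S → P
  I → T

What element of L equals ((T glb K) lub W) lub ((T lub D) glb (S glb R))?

W

T ∧ K = I
I ∨ W = W
T ∨ D = D
S ∧ R = K
D ∧ K = I
W ∨ I = W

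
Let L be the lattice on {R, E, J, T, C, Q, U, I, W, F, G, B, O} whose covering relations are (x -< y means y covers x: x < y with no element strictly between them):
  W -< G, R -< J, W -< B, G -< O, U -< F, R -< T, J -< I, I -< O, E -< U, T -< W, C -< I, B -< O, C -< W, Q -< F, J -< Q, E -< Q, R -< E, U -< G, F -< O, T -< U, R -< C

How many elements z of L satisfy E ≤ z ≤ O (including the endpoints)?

The interval [E, O] = {E, F, G, O, Q, U}, which has 6 elements.

6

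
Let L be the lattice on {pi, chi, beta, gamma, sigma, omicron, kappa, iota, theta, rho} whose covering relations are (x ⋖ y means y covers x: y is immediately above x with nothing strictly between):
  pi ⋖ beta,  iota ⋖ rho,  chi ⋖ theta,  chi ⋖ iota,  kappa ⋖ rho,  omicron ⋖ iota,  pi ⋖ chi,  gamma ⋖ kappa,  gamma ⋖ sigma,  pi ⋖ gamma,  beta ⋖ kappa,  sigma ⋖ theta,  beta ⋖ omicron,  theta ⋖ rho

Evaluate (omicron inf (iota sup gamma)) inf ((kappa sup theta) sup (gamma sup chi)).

omicron

iota ∨ gamma = rho
omicron ∧ rho = omicron
kappa ∨ theta = rho
gamma ∨ chi = theta
rho ∨ theta = rho
omicron ∧ rho = omicron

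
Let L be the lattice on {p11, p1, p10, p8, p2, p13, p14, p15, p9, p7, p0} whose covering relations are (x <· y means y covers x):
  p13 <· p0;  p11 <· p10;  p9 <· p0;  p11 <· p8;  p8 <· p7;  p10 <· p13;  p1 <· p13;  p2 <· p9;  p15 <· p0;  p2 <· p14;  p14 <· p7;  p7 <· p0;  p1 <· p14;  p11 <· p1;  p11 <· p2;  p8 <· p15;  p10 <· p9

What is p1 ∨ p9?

p0

Common upper bounds of {p1, p9}: p0.
The least among these is p0.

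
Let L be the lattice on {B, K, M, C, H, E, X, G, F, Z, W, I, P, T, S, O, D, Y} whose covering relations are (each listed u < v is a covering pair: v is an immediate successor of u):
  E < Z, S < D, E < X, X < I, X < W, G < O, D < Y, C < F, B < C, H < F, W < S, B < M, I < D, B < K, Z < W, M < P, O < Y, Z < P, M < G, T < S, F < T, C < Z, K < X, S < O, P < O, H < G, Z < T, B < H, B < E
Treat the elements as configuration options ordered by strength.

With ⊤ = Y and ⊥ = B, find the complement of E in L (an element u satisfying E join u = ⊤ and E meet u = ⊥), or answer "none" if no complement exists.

For every candidate u, either E ∨ u ≠ Y or E ∧ u ≠ B; no complement exists.

none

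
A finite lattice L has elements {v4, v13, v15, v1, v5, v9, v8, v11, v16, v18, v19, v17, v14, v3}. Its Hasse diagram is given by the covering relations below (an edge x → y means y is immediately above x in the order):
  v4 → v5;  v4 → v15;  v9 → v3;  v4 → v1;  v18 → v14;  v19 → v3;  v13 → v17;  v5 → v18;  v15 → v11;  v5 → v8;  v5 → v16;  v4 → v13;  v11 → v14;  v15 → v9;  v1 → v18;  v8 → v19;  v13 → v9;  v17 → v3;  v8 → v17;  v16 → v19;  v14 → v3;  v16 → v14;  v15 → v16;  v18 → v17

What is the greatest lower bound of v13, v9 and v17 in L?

Common lower bounds of {v13, v9, v17}: v13, v4.
The greatest among these is v13.

v13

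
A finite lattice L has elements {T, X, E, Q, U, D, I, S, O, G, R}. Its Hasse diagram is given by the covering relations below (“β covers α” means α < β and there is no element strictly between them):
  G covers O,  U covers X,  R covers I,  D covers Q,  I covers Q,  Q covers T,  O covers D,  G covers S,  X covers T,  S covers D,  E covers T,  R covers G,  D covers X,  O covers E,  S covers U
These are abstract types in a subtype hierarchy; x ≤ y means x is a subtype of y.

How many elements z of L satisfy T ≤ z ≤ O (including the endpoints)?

6

The interval [T, O] = {D, E, O, Q, T, X}, which has 6 elements.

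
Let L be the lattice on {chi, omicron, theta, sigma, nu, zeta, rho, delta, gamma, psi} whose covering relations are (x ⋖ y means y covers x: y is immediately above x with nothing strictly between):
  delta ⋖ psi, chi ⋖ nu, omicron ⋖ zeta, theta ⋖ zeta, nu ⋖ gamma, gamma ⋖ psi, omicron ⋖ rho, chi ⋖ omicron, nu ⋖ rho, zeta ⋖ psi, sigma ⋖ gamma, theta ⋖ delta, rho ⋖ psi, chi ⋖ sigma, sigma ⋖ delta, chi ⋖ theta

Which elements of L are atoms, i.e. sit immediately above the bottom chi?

nu, omicron, sigma, theta

The atoms are exactly the elements that cover chi: nu, omicron, sigma, theta.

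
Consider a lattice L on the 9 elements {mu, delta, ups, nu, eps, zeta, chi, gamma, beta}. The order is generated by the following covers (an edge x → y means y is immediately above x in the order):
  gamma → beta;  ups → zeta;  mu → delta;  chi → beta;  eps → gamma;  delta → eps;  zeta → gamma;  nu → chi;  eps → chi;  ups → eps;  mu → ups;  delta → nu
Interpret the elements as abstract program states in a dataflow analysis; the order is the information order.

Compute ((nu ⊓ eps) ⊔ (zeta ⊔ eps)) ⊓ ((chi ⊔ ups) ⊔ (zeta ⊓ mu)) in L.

nu ∧ eps = delta
zeta ∨ eps = gamma
delta ∨ gamma = gamma
chi ∨ ups = chi
zeta ∧ mu = mu
chi ∨ mu = chi
gamma ∧ chi = eps

eps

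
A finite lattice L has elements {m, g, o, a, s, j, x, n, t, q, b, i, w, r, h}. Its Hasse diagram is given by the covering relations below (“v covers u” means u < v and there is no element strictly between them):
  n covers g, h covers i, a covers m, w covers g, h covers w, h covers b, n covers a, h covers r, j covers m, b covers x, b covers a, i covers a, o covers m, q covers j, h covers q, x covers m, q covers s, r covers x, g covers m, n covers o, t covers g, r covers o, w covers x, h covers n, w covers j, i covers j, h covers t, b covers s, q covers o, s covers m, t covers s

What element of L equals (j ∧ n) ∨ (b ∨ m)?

j ∧ n = m
b ∨ m = b
m ∨ b = b

b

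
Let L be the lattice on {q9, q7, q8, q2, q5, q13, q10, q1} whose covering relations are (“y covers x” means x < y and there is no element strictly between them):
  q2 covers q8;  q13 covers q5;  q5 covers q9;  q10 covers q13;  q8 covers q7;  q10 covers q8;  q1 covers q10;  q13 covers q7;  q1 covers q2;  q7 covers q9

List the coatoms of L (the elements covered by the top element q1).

The coatoms are exactly the elements covered by q1: q10, q2.

q10, q2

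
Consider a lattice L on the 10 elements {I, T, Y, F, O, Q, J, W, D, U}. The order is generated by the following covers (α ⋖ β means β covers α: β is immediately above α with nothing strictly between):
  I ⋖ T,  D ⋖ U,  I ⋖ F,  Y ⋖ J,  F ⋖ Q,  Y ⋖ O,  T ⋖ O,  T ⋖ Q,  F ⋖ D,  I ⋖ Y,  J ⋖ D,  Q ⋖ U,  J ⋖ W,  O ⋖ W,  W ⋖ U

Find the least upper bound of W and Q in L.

U

Common upper bounds of {W, Q}: U.
The least among these is U.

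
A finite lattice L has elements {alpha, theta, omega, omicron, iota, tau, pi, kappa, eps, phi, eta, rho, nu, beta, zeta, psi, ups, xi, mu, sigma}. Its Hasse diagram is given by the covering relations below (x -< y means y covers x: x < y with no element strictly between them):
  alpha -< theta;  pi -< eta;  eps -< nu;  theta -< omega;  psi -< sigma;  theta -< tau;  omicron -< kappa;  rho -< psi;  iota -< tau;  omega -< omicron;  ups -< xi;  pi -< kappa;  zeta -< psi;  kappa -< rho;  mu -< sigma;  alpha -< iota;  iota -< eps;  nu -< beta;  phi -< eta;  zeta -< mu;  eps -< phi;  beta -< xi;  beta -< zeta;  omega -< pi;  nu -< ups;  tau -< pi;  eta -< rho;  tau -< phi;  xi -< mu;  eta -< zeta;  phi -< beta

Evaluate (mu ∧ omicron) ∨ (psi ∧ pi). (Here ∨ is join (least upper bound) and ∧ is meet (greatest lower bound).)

pi

mu ∧ omicron = omega
psi ∧ pi = pi
omega ∨ pi = pi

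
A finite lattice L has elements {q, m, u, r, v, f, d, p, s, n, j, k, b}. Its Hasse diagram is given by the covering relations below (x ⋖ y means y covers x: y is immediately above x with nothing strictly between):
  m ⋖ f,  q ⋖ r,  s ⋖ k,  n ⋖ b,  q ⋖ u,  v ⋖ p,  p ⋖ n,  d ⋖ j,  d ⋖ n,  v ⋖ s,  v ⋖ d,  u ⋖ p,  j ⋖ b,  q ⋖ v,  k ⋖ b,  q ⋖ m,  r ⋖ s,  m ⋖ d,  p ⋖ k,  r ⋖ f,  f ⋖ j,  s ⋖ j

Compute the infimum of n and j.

d

Common lower bounds of {n, j}: d, m, q, v.
The greatest among these is d.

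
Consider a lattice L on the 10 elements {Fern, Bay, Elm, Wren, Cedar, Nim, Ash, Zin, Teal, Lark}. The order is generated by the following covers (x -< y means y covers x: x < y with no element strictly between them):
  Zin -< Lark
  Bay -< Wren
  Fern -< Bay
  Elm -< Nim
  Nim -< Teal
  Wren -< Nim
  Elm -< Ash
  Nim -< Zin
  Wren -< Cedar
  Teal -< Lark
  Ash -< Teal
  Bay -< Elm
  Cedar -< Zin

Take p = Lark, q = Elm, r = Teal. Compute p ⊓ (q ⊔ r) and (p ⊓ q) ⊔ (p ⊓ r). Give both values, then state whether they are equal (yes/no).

q ⊔ r = Teal, so p ⊓ (q ⊔ r) = Lark ⊓ Teal = Teal.
p ⊓ q = Elm and p ⊓ r = Teal, so (p ⊓ q) ⊔ (p ⊓ r) = Elm ⊔ Teal = Teal.
Equal: yes.

Teal; Teal; yes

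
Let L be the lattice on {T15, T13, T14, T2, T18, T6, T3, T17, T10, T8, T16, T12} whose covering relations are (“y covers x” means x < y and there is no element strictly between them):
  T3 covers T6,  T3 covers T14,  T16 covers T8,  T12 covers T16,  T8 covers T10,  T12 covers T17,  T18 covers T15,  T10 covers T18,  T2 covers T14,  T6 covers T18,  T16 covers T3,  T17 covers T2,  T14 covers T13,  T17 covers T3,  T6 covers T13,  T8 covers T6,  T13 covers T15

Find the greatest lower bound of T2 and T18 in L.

T15

Common lower bounds of {T2, T18}: T15.
The greatest among these is T15.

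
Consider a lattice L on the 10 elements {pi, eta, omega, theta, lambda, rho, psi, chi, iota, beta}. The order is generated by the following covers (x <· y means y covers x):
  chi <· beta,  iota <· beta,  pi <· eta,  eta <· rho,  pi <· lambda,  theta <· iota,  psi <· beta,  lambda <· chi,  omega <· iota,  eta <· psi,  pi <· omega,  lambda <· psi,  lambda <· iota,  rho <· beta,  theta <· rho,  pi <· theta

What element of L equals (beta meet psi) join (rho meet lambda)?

beta ∧ psi = psi
rho ∧ lambda = pi
psi ∨ pi = psi

psi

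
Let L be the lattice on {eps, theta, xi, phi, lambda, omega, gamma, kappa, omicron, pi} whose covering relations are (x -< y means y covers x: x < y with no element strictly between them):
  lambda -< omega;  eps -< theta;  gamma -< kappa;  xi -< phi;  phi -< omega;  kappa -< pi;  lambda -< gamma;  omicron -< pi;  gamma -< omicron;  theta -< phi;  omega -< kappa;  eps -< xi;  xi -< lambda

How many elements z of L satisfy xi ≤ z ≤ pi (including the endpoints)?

The interval [xi, pi] = {gamma, kappa, lambda, omega, omicron, phi, pi, xi}, which has 8 elements.

8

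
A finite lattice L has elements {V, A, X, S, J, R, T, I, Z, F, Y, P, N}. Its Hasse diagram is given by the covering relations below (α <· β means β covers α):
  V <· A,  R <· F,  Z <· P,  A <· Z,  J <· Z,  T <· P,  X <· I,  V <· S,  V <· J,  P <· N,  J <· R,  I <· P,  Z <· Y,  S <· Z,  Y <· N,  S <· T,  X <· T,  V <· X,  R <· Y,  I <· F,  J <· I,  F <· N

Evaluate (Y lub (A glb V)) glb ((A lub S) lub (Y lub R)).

Y

A ∧ V = V
Y ∨ V = Y
A ∨ S = Z
Y ∨ R = Y
Z ∨ Y = Y
Y ∧ Y = Y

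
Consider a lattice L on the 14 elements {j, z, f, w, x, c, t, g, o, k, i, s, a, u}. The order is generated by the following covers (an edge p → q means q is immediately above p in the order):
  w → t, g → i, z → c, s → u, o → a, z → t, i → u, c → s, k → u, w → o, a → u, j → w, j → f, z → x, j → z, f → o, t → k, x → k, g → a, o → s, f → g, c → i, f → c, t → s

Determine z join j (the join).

z

Common upper bounds of {z, j}: c, i, k, s, t, u, x, z.
The least among these is z.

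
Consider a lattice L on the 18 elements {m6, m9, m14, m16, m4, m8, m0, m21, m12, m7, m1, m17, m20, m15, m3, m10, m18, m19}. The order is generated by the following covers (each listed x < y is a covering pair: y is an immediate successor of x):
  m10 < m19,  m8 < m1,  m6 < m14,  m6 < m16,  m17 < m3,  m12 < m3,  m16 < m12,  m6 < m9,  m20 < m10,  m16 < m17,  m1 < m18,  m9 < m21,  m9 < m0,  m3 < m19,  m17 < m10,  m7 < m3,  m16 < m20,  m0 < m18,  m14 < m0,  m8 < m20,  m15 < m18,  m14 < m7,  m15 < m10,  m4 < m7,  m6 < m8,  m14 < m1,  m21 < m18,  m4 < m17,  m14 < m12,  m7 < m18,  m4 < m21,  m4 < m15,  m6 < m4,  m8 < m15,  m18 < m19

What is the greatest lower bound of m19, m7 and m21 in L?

Common lower bounds of {m19, m7, m21}: m4, m6.
The greatest among these is m4.

m4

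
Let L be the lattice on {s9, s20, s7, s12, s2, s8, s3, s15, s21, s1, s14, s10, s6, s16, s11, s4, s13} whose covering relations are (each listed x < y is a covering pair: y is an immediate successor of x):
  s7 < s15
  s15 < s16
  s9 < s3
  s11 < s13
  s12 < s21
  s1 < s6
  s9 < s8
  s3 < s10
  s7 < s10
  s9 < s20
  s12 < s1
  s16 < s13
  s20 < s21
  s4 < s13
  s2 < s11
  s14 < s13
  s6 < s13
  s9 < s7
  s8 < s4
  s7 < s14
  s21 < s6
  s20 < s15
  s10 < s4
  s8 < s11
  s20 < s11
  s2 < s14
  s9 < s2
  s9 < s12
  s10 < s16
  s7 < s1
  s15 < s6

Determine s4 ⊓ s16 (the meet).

s10

Common lower bounds of {s4, s16}: s10, s3, s7, s9.
The greatest among these is s10.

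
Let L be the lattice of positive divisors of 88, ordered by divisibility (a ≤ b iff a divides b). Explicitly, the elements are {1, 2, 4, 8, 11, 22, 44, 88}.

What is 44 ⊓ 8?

4

In the divisibility order, the meet is the greatest common divisor: gcd(44, 8) = 4.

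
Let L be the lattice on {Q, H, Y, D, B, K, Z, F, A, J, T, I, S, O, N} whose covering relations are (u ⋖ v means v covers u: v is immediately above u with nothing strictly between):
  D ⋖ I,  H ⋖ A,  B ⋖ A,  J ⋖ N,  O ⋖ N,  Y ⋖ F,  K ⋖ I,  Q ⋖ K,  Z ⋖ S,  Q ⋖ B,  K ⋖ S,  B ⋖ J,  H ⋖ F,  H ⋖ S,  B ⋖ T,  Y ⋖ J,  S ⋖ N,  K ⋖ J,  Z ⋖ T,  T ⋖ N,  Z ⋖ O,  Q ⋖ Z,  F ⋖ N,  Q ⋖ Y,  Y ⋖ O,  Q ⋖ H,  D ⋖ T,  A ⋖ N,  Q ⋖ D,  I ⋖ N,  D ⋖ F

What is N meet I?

Common lower bounds of {N, I}: D, I, K, Q.
The greatest among these is I.

I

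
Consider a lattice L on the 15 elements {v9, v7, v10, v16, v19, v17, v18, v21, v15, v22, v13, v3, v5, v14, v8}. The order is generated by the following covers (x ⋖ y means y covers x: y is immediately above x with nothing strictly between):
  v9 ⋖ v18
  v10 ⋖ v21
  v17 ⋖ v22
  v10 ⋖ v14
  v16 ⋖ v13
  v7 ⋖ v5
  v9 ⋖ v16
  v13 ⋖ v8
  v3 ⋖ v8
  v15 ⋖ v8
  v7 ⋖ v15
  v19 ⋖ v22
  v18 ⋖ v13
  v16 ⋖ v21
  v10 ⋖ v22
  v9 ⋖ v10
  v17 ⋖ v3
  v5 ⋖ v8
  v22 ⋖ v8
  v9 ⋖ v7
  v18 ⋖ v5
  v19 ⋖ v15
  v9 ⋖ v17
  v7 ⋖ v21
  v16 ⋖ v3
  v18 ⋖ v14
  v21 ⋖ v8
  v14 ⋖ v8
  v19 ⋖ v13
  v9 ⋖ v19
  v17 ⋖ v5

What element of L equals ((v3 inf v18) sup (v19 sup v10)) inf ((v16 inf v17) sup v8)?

v22

v3 ∧ v18 = v9
v19 ∨ v10 = v22
v9 ∨ v22 = v22
v16 ∧ v17 = v9
v9 ∨ v8 = v8
v22 ∧ v8 = v22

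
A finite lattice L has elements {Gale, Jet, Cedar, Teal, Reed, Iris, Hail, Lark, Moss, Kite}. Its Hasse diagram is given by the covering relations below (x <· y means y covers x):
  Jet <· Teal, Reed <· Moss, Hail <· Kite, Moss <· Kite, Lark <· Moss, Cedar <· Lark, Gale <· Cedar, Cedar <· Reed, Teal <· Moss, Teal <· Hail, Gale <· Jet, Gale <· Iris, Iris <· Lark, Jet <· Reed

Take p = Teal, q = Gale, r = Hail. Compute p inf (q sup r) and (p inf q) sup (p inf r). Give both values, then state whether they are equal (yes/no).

Teal; Teal; yes

q sup r = Hail, so p inf (q sup r) = Teal inf Hail = Teal.
p inf q = Gale and p inf r = Teal, so (p inf q) sup (p inf r) = Gale sup Teal = Teal.
Equal: yes.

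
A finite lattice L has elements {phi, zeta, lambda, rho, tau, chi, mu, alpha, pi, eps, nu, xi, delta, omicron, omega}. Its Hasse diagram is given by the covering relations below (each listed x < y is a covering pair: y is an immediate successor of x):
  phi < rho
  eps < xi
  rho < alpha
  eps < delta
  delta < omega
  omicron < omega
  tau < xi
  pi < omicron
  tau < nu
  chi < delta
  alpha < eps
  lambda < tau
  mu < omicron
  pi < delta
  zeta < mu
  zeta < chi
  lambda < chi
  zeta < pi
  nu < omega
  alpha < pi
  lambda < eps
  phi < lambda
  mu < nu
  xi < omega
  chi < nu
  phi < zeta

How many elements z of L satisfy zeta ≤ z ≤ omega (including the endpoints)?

The interval [zeta, omega] = {chi, delta, mu, nu, omega, omicron, pi, zeta}, which has 8 elements.

8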